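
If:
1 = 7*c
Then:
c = 1/7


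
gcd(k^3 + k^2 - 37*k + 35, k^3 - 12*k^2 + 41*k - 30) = k^2 - 6*k + 5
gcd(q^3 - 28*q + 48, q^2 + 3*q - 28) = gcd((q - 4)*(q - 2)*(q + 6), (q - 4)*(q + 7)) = q - 4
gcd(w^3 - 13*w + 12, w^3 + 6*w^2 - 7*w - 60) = w^2 + w - 12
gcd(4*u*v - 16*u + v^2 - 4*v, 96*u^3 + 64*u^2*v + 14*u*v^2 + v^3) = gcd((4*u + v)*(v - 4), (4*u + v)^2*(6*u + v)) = 4*u + v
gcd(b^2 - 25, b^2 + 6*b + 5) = b + 5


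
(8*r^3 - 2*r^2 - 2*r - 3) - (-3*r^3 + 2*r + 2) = 11*r^3 - 2*r^2 - 4*r - 5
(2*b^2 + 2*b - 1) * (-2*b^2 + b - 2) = -4*b^4 - 2*b^3 - 5*b + 2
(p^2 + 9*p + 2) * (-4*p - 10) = -4*p^3 - 46*p^2 - 98*p - 20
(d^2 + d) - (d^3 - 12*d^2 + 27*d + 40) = -d^3 + 13*d^2 - 26*d - 40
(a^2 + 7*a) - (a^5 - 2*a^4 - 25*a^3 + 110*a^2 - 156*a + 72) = -a^5 + 2*a^4 + 25*a^3 - 109*a^2 + 163*a - 72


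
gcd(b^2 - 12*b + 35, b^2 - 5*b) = b - 5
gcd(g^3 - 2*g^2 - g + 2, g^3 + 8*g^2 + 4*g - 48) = g - 2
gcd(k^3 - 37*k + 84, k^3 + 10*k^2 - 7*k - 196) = k^2 + 3*k - 28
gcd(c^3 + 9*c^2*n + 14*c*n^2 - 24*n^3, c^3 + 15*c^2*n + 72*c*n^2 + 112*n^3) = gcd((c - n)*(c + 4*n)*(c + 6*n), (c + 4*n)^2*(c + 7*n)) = c + 4*n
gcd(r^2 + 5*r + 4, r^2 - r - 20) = r + 4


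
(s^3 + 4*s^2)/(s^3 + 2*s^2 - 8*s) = s/(s - 2)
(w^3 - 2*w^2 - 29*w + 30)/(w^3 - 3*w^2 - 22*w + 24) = (w + 5)/(w + 4)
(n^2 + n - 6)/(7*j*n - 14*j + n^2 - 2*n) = (n + 3)/(7*j + n)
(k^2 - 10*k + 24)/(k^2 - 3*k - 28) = (-k^2 + 10*k - 24)/(-k^2 + 3*k + 28)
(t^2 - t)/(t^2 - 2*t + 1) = t/(t - 1)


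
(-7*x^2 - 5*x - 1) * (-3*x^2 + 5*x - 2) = 21*x^4 - 20*x^3 - 8*x^2 + 5*x + 2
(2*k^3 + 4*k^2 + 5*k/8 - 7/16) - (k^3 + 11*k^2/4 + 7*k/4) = k^3 + 5*k^2/4 - 9*k/8 - 7/16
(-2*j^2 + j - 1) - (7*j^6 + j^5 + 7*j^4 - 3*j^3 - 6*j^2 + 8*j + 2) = -7*j^6 - j^5 - 7*j^4 + 3*j^3 + 4*j^2 - 7*j - 3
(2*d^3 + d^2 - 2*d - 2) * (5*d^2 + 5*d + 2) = 10*d^5 + 15*d^4 - d^3 - 18*d^2 - 14*d - 4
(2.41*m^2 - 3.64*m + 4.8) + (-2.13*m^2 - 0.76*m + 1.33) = 0.28*m^2 - 4.4*m + 6.13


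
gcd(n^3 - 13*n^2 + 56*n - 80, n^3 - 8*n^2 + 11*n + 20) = n^2 - 9*n + 20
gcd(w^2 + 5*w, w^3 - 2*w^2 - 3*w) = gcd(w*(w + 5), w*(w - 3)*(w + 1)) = w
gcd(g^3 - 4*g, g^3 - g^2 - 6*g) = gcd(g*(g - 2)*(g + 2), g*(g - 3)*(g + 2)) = g^2 + 2*g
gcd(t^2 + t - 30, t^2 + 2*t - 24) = t + 6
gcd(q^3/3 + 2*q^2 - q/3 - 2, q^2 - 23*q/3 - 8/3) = 1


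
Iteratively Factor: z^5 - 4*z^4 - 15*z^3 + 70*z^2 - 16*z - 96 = (z + 4)*(z^4 - 8*z^3 + 17*z^2 + 2*z - 24) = (z - 3)*(z + 4)*(z^3 - 5*z^2 + 2*z + 8) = (z - 4)*(z - 3)*(z + 4)*(z^2 - z - 2) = (z - 4)*(z - 3)*(z + 1)*(z + 4)*(z - 2)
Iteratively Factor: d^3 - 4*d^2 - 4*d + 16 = (d + 2)*(d^2 - 6*d + 8) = (d - 2)*(d + 2)*(d - 4)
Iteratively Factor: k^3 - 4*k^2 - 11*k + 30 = (k - 5)*(k^2 + k - 6) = (k - 5)*(k + 3)*(k - 2)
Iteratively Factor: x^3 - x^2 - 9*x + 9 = (x + 3)*(x^2 - 4*x + 3) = (x - 3)*(x + 3)*(x - 1)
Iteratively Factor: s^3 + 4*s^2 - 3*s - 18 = (s + 3)*(s^2 + s - 6) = (s - 2)*(s + 3)*(s + 3)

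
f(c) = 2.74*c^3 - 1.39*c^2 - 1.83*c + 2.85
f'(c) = 8.22*c^2 - 2.78*c - 1.83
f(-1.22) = -1.96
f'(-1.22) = 13.80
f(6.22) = 597.05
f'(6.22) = 298.90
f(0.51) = 1.92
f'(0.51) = -1.11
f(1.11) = 2.85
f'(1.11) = 5.21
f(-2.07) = -23.62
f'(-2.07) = 39.15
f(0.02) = 2.81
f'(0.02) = -1.88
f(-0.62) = 2.80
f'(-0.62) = 3.05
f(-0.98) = 0.73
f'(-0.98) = 8.79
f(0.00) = 2.85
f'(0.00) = -1.83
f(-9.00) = -2090.73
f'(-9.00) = 689.01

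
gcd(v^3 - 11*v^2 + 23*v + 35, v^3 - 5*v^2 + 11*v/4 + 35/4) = v + 1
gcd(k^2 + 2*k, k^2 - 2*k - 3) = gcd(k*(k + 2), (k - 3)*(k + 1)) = 1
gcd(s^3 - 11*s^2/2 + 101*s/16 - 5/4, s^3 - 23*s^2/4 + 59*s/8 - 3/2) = s^2 - 17*s/4 + 1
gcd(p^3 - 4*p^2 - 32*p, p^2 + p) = p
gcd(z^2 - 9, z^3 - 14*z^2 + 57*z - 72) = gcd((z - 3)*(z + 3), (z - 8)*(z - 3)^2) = z - 3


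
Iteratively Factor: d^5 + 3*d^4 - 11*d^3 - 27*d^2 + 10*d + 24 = (d - 3)*(d^4 + 6*d^3 + 7*d^2 - 6*d - 8) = (d - 3)*(d + 1)*(d^3 + 5*d^2 + 2*d - 8) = (d - 3)*(d + 1)*(d + 4)*(d^2 + d - 2) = (d - 3)*(d - 1)*(d + 1)*(d + 4)*(d + 2)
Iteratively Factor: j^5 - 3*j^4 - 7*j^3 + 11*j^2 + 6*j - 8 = (j - 4)*(j^4 + j^3 - 3*j^2 - j + 2) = (j - 4)*(j + 2)*(j^3 - j^2 - j + 1) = (j - 4)*(j - 1)*(j + 2)*(j^2 - 1) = (j - 4)*(j - 1)*(j + 1)*(j + 2)*(j - 1)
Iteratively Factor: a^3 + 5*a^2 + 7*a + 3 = (a + 1)*(a^2 + 4*a + 3) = (a + 1)^2*(a + 3)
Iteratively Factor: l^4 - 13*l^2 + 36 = (l - 2)*(l^3 + 2*l^2 - 9*l - 18) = (l - 2)*(l + 3)*(l^2 - l - 6) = (l - 2)*(l + 2)*(l + 3)*(l - 3)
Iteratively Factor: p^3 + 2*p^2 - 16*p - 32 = (p + 2)*(p^2 - 16) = (p - 4)*(p + 2)*(p + 4)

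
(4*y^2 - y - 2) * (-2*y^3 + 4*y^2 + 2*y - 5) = -8*y^5 + 18*y^4 + 8*y^3 - 30*y^2 + y + 10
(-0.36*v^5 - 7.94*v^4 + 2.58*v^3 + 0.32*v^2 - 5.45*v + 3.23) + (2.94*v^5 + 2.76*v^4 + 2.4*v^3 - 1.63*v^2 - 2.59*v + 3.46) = 2.58*v^5 - 5.18*v^4 + 4.98*v^3 - 1.31*v^2 - 8.04*v + 6.69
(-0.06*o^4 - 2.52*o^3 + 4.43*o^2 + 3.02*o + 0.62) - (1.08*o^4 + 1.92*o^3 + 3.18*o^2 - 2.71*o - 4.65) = -1.14*o^4 - 4.44*o^3 + 1.25*o^2 + 5.73*o + 5.27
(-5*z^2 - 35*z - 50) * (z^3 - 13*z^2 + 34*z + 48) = -5*z^5 + 30*z^4 + 235*z^3 - 780*z^2 - 3380*z - 2400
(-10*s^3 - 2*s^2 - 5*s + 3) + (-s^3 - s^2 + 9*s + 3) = -11*s^3 - 3*s^2 + 4*s + 6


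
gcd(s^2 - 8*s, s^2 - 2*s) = s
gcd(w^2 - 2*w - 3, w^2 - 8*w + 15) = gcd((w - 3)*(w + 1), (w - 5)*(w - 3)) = w - 3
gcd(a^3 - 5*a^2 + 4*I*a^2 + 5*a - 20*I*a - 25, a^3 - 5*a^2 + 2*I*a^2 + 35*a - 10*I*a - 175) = a - 5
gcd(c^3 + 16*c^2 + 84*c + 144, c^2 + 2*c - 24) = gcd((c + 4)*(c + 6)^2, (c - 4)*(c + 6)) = c + 6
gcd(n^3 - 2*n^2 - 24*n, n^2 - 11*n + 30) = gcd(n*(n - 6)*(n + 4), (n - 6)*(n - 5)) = n - 6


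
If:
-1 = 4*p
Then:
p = -1/4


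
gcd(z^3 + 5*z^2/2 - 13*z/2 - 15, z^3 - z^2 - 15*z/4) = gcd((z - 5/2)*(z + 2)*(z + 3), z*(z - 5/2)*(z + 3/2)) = z - 5/2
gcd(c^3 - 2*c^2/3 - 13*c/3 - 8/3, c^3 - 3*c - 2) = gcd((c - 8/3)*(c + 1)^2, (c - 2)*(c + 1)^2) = c^2 + 2*c + 1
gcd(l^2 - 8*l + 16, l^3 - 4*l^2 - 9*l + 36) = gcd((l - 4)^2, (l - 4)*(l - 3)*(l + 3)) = l - 4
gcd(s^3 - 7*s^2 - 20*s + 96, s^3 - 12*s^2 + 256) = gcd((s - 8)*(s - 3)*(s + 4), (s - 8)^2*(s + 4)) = s^2 - 4*s - 32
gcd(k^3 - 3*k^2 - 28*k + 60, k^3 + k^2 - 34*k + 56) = k - 2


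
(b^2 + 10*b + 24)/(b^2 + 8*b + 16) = (b + 6)/(b + 4)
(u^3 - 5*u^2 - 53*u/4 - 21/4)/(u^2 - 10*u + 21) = (u^2 + 2*u + 3/4)/(u - 3)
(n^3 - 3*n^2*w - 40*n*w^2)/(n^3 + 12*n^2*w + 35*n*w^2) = (n - 8*w)/(n + 7*w)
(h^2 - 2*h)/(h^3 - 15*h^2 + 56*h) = (h - 2)/(h^2 - 15*h + 56)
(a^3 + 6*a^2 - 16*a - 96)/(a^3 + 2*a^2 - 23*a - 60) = (a^2 + 2*a - 24)/(a^2 - 2*a - 15)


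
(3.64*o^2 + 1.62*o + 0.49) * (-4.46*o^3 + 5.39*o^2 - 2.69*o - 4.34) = -16.2344*o^5 + 12.3944*o^4 - 3.2452*o^3 - 17.5143*o^2 - 8.3489*o - 2.1266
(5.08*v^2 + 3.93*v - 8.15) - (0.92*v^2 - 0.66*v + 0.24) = 4.16*v^2 + 4.59*v - 8.39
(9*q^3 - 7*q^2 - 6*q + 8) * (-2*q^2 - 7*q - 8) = -18*q^5 - 49*q^4 - 11*q^3 + 82*q^2 - 8*q - 64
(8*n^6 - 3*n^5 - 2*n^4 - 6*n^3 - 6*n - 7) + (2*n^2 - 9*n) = 8*n^6 - 3*n^5 - 2*n^4 - 6*n^3 + 2*n^2 - 15*n - 7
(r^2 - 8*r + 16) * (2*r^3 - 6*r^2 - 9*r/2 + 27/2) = 2*r^5 - 22*r^4 + 151*r^3/2 - 93*r^2/2 - 180*r + 216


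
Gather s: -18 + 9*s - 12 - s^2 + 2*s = -s^2 + 11*s - 30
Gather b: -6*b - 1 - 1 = -6*b - 2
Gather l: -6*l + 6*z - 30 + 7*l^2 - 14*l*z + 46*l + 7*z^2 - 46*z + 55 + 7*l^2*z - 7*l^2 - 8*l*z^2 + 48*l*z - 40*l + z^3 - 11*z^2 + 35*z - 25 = 7*l^2*z + l*(-8*z^2 + 34*z) + z^3 - 4*z^2 - 5*z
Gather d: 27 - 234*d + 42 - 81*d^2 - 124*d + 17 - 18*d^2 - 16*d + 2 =-99*d^2 - 374*d + 88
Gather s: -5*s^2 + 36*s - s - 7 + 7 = -5*s^2 + 35*s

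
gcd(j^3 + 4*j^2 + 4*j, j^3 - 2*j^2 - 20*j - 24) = j^2 + 4*j + 4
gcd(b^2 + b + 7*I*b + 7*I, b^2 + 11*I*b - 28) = b + 7*I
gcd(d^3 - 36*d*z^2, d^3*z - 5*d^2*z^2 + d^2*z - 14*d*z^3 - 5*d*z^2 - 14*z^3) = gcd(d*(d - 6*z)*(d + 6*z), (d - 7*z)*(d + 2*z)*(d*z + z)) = 1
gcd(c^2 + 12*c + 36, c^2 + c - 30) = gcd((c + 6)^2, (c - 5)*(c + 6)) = c + 6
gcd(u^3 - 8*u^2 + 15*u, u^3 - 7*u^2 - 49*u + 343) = 1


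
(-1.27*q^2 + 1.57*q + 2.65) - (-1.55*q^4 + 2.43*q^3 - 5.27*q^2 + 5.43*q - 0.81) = 1.55*q^4 - 2.43*q^3 + 4.0*q^2 - 3.86*q + 3.46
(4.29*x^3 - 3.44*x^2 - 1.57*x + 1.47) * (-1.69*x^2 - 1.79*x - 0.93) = -7.2501*x^5 - 1.8655*x^4 + 4.8212*x^3 + 3.5252*x^2 - 1.1712*x - 1.3671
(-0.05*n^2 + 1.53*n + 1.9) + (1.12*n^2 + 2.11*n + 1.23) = 1.07*n^2 + 3.64*n + 3.13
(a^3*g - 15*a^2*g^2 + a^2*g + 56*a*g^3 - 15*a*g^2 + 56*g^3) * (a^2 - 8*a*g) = a^5*g - 23*a^4*g^2 + a^4*g + 176*a^3*g^3 - 23*a^3*g^2 - 448*a^2*g^4 + 176*a^2*g^3 - 448*a*g^4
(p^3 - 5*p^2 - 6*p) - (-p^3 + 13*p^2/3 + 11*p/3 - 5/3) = 2*p^3 - 28*p^2/3 - 29*p/3 + 5/3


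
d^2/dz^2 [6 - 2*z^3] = -12*z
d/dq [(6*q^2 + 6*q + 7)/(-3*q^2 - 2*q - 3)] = 2*(3*q^2 + 3*q - 2)/(9*q^4 + 12*q^3 + 22*q^2 + 12*q + 9)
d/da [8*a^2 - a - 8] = 16*a - 1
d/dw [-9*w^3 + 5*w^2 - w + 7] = -27*w^2 + 10*w - 1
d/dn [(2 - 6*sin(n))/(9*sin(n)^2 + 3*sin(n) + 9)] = 2*(9*sin(n)^2 - 6*sin(n) - 10)*cos(n)/(3*(3*sin(n)^2 + sin(n) + 3)^2)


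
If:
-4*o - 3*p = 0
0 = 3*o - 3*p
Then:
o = 0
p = 0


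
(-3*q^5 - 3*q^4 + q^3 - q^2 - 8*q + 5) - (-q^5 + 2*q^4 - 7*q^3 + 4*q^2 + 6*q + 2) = -2*q^5 - 5*q^4 + 8*q^3 - 5*q^2 - 14*q + 3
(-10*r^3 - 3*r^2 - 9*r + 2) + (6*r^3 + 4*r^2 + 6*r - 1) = -4*r^3 + r^2 - 3*r + 1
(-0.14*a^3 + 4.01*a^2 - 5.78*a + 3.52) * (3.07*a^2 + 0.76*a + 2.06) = -0.4298*a^5 + 12.2043*a^4 - 14.9854*a^3 + 14.6742*a^2 - 9.2316*a + 7.2512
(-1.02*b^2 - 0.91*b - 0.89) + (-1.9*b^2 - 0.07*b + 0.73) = -2.92*b^2 - 0.98*b - 0.16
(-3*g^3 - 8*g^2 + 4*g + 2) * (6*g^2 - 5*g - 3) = -18*g^5 - 33*g^4 + 73*g^3 + 16*g^2 - 22*g - 6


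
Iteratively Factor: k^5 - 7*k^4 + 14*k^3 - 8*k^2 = (k)*(k^4 - 7*k^3 + 14*k^2 - 8*k) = k*(k - 2)*(k^3 - 5*k^2 + 4*k) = k^2*(k - 2)*(k^2 - 5*k + 4) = k^2*(k - 2)*(k - 1)*(k - 4)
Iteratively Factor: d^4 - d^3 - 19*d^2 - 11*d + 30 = (d + 2)*(d^3 - 3*d^2 - 13*d + 15) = (d - 5)*(d + 2)*(d^2 + 2*d - 3) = (d - 5)*(d + 2)*(d + 3)*(d - 1)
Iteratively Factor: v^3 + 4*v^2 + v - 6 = (v - 1)*(v^2 + 5*v + 6) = (v - 1)*(v + 3)*(v + 2)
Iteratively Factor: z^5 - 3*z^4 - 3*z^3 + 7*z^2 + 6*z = (z - 2)*(z^4 - z^3 - 5*z^2 - 3*z) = (z - 2)*(z + 1)*(z^3 - 2*z^2 - 3*z) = z*(z - 2)*(z + 1)*(z^2 - 2*z - 3) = z*(z - 2)*(z + 1)^2*(z - 3)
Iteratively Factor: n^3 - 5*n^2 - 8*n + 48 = (n - 4)*(n^2 - n - 12) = (n - 4)*(n + 3)*(n - 4)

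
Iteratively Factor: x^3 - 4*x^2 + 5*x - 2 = (x - 2)*(x^2 - 2*x + 1) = (x - 2)*(x - 1)*(x - 1)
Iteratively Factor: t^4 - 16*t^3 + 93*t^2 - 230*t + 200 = (t - 2)*(t^3 - 14*t^2 + 65*t - 100) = (t - 5)*(t - 2)*(t^2 - 9*t + 20) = (t - 5)^2*(t - 2)*(t - 4)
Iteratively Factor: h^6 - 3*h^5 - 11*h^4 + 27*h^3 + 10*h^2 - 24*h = (h - 1)*(h^5 - 2*h^4 - 13*h^3 + 14*h^2 + 24*h) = (h - 4)*(h - 1)*(h^4 + 2*h^3 - 5*h^2 - 6*h) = h*(h - 4)*(h - 1)*(h^3 + 2*h^2 - 5*h - 6) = h*(h - 4)*(h - 2)*(h - 1)*(h^2 + 4*h + 3) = h*(h - 4)*(h - 2)*(h - 1)*(h + 3)*(h + 1)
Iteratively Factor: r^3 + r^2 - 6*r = (r + 3)*(r^2 - 2*r) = r*(r + 3)*(r - 2)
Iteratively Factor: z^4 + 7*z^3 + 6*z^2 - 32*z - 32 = (z + 1)*(z^3 + 6*z^2 - 32) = (z - 2)*(z + 1)*(z^2 + 8*z + 16) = (z - 2)*(z + 1)*(z + 4)*(z + 4)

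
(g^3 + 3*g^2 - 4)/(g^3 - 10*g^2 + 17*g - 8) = (g^2 + 4*g + 4)/(g^2 - 9*g + 8)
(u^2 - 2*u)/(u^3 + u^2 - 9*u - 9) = u*(u - 2)/(u^3 + u^2 - 9*u - 9)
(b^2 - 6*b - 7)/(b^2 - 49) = (b + 1)/(b + 7)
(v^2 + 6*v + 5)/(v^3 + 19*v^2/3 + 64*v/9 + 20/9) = 9*(v + 1)/(9*v^2 + 12*v + 4)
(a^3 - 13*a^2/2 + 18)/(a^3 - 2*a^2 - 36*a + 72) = (a + 3/2)/(a + 6)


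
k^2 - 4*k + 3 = (k - 3)*(k - 1)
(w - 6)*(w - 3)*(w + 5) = w^3 - 4*w^2 - 27*w + 90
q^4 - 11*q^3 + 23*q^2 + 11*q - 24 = (q - 8)*(q - 3)*(q - 1)*(q + 1)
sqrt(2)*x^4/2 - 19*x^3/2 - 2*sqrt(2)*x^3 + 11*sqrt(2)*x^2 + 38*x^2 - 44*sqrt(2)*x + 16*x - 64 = (x - 4)*(x - 8*sqrt(2))*(x - 2*sqrt(2))*(sqrt(2)*x/2 + 1/2)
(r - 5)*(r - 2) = r^2 - 7*r + 10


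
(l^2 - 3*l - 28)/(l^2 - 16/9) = 9*(l^2 - 3*l - 28)/(9*l^2 - 16)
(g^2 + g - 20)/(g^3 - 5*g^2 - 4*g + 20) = (g^2 + g - 20)/(g^3 - 5*g^2 - 4*g + 20)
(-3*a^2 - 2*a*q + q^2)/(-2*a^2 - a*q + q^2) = (-3*a + q)/(-2*a + q)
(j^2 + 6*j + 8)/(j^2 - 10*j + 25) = (j^2 + 6*j + 8)/(j^2 - 10*j + 25)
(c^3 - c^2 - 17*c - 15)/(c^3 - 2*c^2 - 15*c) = (c + 1)/c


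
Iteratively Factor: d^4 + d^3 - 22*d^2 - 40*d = (d - 5)*(d^3 + 6*d^2 + 8*d) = (d - 5)*(d + 2)*(d^2 + 4*d) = d*(d - 5)*(d + 2)*(d + 4)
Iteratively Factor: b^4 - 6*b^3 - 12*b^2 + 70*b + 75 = (b - 5)*(b^3 - b^2 - 17*b - 15) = (b - 5)*(b + 3)*(b^2 - 4*b - 5) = (b - 5)^2*(b + 3)*(b + 1)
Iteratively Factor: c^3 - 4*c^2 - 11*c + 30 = (c + 3)*(c^2 - 7*c + 10) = (c - 2)*(c + 3)*(c - 5)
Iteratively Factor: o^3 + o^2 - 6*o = (o)*(o^2 + o - 6) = o*(o + 3)*(o - 2)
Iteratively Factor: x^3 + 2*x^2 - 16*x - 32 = (x + 2)*(x^2 - 16) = (x - 4)*(x + 2)*(x + 4)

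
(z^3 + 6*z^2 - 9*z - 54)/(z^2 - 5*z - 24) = (z^2 + 3*z - 18)/(z - 8)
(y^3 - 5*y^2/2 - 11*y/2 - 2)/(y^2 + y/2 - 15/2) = (2*y^3 - 5*y^2 - 11*y - 4)/(2*y^2 + y - 15)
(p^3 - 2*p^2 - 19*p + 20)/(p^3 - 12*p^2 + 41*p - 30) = (p + 4)/(p - 6)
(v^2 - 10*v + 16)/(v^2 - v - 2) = (v - 8)/(v + 1)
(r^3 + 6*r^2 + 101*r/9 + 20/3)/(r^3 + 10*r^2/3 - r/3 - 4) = (r + 5/3)/(r - 1)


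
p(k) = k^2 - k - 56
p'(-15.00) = -31.00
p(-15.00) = 184.00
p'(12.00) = 23.00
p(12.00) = 76.00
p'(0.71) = 0.42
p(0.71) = -56.21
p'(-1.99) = -4.98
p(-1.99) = -50.05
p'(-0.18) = -1.36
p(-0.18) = -55.79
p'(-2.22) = -5.44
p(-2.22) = -48.85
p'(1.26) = 1.52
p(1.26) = -55.67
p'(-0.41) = -1.82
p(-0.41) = -55.42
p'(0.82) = 0.64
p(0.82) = -56.15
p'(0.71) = 0.42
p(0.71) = -56.21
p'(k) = 2*k - 1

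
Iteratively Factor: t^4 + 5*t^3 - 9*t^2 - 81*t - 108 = (t - 4)*(t^3 + 9*t^2 + 27*t + 27) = (t - 4)*(t + 3)*(t^2 + 6*t + 9) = (t - 4)*(t + 3)^2*(t + 3)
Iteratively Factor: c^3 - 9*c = (c - 3)*(c^2 + 3*c) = c*(c - 3)*(c + 3)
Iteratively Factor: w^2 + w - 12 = (w + 4)*(w - 3)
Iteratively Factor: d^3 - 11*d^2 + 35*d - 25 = (d - 5)*(d^2 - 6*d + 5) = (d - 5)^2*(d - 1)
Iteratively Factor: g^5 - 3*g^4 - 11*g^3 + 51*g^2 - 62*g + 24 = (g - 2)*(g^4 - g^3 - 13*g^2 + 25*g - 12) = (g - 2)*(g + 4)*(g^3 - 5*g^2 + 7*g - 3) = (g - 3)*(g - 2)*(g + 4)*(g^2 - 2*g + 1) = (g - 3)*(g - 2)*(g - 1)*(g + 4)*(g - 1)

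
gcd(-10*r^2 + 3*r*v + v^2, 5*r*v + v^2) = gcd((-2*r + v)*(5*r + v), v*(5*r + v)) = 5*r + v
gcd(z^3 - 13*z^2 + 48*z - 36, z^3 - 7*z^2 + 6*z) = z^2 - 7*z + 6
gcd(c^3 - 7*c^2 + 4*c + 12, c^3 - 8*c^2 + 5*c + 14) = c^2 - c - 2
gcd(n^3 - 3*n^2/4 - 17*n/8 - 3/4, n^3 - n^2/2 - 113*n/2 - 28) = n + 1/2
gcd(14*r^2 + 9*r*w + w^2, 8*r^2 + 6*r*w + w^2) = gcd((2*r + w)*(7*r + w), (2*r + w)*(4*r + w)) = 2*r + w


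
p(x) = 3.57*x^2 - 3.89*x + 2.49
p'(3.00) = 17.53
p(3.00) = 22.95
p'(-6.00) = -46.73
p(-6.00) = 154.35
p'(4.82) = 30.52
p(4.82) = 66.68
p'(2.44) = 13.53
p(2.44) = 14.25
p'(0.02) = -3.75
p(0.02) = 2.41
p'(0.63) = 0.61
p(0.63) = 1.46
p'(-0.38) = -6.60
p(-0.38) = 4.48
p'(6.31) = 41.16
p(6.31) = 120.09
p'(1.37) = 5.89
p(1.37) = 3.86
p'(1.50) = 6.82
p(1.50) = 4.69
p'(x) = 7.14*x - 3.89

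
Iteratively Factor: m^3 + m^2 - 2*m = (m)*(m^2 + m - 2) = m*(m + 2)*(m - 1)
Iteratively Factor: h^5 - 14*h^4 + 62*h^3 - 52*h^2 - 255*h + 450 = (h - 3)*(h^4 - 11*h^3 + 29*h^2 + 35*h - 150) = (h - 5)*(h - 3)*(h^3 - 6*h^2 - h + 30) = (h - 5)*(h - 3)^2*(h^2 - 3*h - 10) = (h - 5)^2*(h - 3)^2*(h + 2)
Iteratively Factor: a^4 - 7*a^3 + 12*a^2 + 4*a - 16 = (a - 2)*(a^3 - 5*a^2 + 2*a + 8) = (a - 4)*(a - 2)*(a^2 - a - 2) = (a - 4)*(a - 2)*(a + 1)*(a - 2)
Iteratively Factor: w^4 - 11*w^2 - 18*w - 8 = (w + 1)*(w^3 - w^2 - 10*w - 8) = (w - 4)*(w + 1)*(w^2 + 3*w + 2) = (w - 4)*(w + 1)^2*(w + 2)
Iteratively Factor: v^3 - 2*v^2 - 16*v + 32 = (v - 4)*(v^2 + 2*v - 8) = (v - 4)*(v + 4)*(v - 2)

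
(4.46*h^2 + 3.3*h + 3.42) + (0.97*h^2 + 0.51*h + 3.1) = 5.43*h^2 + 3.81*h + 6.52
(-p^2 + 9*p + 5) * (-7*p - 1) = 7*p^3 - 62*p^2 - 44*p - 5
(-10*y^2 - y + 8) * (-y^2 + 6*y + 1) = 10*y^4 - 59*y^3 - 24*y^2 + 47*y + 8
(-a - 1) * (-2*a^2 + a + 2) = 2*a^3 + a^2 - 3*a - 2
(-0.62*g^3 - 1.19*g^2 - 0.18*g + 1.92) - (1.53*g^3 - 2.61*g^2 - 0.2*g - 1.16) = -2.15*g^3 + 1.42*g^2 + 0.02*g + 3.08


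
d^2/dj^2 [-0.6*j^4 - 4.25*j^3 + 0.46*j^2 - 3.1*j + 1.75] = -7.2*j^2 - 25.5*j + 0.92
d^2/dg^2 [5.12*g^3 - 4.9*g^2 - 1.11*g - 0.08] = 30.72*g - 9.8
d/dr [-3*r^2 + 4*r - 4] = 4 - 6*r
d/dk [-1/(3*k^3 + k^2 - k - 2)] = (9*k^2 + 2*k - 1)/(3*k^3 + k^2 - k - 2)^2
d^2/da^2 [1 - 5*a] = 0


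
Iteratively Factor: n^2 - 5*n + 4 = (n - 1)*(n - 4)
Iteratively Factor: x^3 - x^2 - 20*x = (x + 4)*(x^2 - 5*x) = (x - 5)*(x + 4)*(x)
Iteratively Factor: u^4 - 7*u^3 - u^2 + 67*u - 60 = (u - 5)*(u^3 - 2*u^2 - 11*u + 12) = (u - 5)*(u + 3)*(u^2 - 5*u + 4) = (u - 5)*(u - 1)*(u + 3)*(u - 4)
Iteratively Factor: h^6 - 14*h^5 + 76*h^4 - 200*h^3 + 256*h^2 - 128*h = (h - 2)*(h^5 - 12*h^4 + 52*h^3 - 96*h^2 + 64*h) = (h - 4)*(h - 2)*(h^4 - 8*h^3 + 20*h^2 - 16*h) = (h - 4)^2*(h - 2)*(h^3 - 4*h^2 + 4*h) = h*(h - 4)^2*(h - 2)*(h^2 - 4*h + 4) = h*(h - 4)^2*(h - 2)^2*(h - 2)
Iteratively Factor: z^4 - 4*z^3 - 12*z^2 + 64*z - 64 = (z - 2)*(z^3 - 2*z^2 - 16*z + 32) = (z - 2)*(z + 4)*(z^2 - 6*z + 8) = (z - 4)*(z - 2)*(z + 4)*(z - 2)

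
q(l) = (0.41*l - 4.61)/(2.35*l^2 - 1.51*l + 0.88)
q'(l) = (1.51 - 4.7*l)*(0.41*l - 4.61)/(2.35*l^2 - 1.51*l + 0.88)^2 + 0.41/(2.35*l^2 - 1.51*l + 0.88)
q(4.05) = -0.09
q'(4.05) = 0.06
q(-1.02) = -1.03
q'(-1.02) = -1.25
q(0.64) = -4.96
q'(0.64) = 8.95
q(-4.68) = -0.11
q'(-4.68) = -0.04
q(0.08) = -5.91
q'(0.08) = -8.13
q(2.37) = -0.35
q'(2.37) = 0.36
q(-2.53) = -0.29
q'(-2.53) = -0.17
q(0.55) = -5.77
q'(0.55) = 8.69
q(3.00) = -0.19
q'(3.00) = 0.16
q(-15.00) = -0.02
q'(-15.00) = -0.00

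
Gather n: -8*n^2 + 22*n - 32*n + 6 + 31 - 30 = -8*n^2 - 10*n + 7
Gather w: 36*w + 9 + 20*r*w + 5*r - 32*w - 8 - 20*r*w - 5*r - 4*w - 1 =0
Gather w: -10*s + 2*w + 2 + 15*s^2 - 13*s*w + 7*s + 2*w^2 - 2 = 15*s^2 - 3*s + 2*w^2 + w*(2 - 13*s)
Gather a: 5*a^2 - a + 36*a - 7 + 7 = 5*a^2 + 35*a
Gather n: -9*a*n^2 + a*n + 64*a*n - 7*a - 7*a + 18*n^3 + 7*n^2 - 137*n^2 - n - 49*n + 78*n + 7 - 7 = -14*a + 18*n^3 + n^2*(-9*a - 130) + n*(65*a + 28)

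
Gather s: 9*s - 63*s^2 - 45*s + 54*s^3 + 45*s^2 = 54*s^3 - 18*s^2 - 36*s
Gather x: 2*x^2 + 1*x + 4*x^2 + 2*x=6*x^2 + 3*x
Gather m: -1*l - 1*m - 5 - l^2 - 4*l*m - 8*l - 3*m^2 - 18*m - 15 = -l^2 - 9*l - 3*m^2 + m*(-4*l - 19) - 20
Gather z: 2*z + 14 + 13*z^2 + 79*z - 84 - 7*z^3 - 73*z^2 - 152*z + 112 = -7*z^3 - 60*z^2 - 71*z + 42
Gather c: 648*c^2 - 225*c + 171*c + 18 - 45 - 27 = 648*c^2 - 54*c - 54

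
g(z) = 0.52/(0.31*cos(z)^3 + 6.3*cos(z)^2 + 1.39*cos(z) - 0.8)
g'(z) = 0.52*(0.93*sin(z)*cos(z)^2 + 12.6*sin(z)*cos(z) + 1.39*sin(z))/(0.31*cos(z)^3 + 6.3*cos(z)^2 + 1.39*cos(z) - 0.8)^2 = (0.4836*cos(z)^2 + 6.552*cos(z) + 0.7228)*sin(z)/(0.31*cos(z)^3 + 6.3*cos(z)^2 + 1.39*cos(z) - 0.8)^2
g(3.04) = 0.14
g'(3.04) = -0.04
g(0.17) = 0.07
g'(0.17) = 0.03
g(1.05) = 0.35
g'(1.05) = 1.60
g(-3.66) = 0.20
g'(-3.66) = -0.35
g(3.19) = 0.14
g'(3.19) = 0.02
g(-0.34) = 0.08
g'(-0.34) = -0.06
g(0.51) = 0.10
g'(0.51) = 0.11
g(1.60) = -0.62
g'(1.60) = 0.76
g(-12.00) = 0.10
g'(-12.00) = 0.14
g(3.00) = 0.14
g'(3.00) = -0.05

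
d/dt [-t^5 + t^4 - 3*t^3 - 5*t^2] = t*(-5*t^3 + 4*t^2 - 9*t - 10)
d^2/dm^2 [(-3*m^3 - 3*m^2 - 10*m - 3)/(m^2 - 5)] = 2*(-25*m^3 - 54*m^2 - 375*m - 90)/(m^6 - 15*m^4 + 75*m^2 - 125)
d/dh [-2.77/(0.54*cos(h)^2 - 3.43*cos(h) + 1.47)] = (9.5011 - 2.9916*cos(h))*sin(h)/(0.54*cos(h)^2 - 3.43*cos(h) + 1.47)^2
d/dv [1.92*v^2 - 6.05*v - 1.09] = 3.84*v - 6.05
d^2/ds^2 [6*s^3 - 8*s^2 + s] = 36*s - 16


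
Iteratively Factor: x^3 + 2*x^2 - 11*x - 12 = (x + 4)*(x^2 - 2*x - 3) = (x - 3)*(x + 4)*(x + 1)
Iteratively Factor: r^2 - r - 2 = (r - 2)*(r + 1)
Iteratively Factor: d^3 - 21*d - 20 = (d + 4)*(d^2 - 4*d - 5) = (d + 1)*(d + 4)*(d - 5)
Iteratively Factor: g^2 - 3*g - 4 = (g + 1)*(g - 4)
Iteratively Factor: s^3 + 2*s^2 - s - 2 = (s + 1)*(s^2 + s - 2) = (s + 1)*(s + 2)*(s - 1)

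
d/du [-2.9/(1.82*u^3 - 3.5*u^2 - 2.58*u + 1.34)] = (15.834*u^2 - 20.3*u - 7.482)/(1.82*u^3 - 3.5*u^2 - 2.58*u + 1.34)^2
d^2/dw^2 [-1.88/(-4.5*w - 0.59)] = 76.14/(4.5*w + 0.59)^3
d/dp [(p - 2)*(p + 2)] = 2*p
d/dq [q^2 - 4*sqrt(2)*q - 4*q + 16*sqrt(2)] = 2*q - 4*sqrt(2) - 4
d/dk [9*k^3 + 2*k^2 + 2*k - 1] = 27*k^2 + 4*k + 2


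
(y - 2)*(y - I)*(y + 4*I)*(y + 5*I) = y^4 - 2*y^3 + 8*I*y^3 - 11*y^2 - 16*I*y^2 + 22*y + 20*I*y - 40*I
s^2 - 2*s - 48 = (s - 8)*(s + 6)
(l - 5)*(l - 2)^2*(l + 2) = l^4 - 7*l^3 + 6*l^2 + 28*l - 40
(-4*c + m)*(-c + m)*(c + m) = 4*c^3 - c^2*m - 4*c*m^2 + m^3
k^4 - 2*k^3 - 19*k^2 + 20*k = k*(k - 5)*(k - 1)*(k + 4)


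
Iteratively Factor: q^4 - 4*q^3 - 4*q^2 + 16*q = (q - 2)*(q^3 - 2*q^2 - 8*q) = q*(q - 2)*(q^2 - 2*q - 8) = q*(q - 4)*(q - 2)*(q + 2)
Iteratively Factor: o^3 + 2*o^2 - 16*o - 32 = (o + 2)*(o^2 - 16) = (o + 2)*(o + 4)*(o - 4)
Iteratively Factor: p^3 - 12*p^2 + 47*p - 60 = (p - 4)*(p^2 - 8*p + 15) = (p - 5)*(p - 4)*(p - 3)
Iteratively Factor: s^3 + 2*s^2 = (s)*(s^2 + 2*s) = s^2*(s + 2)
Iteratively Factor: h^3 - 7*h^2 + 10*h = (h - 2)*(h^2 - 5*h) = (h - 5)*(h - 2)*(h)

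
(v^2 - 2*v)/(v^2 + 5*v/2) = 2*(v - 2)/(2*v + 5)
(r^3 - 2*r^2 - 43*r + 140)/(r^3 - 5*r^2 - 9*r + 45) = (r^2 + 3*r - 28)/(r^2 - 9)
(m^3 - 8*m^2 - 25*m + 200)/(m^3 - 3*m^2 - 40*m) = (m - 5)/m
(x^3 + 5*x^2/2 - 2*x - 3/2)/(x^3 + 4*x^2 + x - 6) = (x + 1/2)/(x + 2)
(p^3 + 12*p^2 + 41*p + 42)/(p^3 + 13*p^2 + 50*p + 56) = (p + 3)/(p + 4)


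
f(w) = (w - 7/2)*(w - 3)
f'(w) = 2*w - 13/2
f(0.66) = 6.65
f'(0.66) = -5.18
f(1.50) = 3.00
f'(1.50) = -3.50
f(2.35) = 0.75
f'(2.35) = -1.80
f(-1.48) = 22.31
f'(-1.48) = -9.46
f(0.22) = 9.12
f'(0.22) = -6.06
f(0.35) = 8.35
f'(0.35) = -5.80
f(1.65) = 2.50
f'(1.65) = -3.20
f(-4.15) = 54.70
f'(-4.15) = -14.80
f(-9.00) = 150.00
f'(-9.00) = -24.50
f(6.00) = 7.50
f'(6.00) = 5.50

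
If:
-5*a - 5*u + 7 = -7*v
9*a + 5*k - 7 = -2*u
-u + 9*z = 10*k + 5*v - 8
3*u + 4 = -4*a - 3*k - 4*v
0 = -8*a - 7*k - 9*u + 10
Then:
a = -472/533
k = 133/41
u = -333/533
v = -1108/533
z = 7153/4797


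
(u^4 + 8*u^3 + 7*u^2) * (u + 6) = u^5 + 14*u^4 + 55*u^3 + 42*u^2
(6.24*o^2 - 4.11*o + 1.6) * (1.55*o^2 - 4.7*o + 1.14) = 9.672*o^4 - 35.6985*o^3 + 28.9106*o^2 - 12.2054*o + 1.824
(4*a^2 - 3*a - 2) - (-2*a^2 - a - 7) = 6*a^2 - 2*a + 5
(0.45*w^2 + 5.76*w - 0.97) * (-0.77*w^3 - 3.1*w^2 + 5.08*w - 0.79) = -0.3465*w^5 - 5.8302*w^4 - 14.8231*w^3 + 31.9123*w^2 - 9.478*w + 0.7663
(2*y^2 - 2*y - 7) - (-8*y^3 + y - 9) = 8*y^3 + 2*y^2 - 3*y + 2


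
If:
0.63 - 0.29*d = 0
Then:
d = 2.17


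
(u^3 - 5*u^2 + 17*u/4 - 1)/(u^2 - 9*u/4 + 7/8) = 2*(2*u^2 - 9*u + 4)/(4*u - 7)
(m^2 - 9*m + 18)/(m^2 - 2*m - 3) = (m - 6)/(m + 1)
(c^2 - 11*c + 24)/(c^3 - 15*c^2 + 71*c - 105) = (c - 8)/(c^2 - 12*c + 35)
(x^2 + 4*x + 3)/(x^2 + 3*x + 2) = (x + 3)/(x + 2)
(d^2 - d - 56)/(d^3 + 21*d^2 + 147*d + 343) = (d - 8)/(d^2 + 14*d + 49)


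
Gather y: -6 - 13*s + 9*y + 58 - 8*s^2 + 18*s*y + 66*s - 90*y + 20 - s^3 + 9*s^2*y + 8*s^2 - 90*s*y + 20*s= -s^3 + 73*s + y*(9*s^2 - 72*s - 81) + 72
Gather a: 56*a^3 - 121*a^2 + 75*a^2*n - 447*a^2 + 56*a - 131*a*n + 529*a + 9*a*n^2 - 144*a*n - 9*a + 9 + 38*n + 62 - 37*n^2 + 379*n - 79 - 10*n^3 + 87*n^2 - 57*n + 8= 56*a^3 + a^2*(75*n - 568) + a*(9*n^2 - 275*n + 576) - 10*n^3 + 50*n^2 + 360*n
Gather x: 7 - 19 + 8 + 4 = 0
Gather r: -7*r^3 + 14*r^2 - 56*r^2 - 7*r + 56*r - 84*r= -7*r^3 - 42*r^2 - 35*r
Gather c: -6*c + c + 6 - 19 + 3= -5*c - 10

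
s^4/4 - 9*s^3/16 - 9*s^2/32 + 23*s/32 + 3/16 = (s/4 + 1/4)*(s - 2)*(s - 3/2)*(s + 1/4)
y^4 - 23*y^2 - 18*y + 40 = (y - 5)*(y - 1)*(y + 2)*(y + 4)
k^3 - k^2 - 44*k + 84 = (k - 6)*(k - 2)*(k + 7)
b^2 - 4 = (b - 2)*(b + 2)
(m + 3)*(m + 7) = m^2 + 10*m + 21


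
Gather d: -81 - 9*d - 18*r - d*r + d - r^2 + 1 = d*(-r - 8) - r^2 - 18*r - 80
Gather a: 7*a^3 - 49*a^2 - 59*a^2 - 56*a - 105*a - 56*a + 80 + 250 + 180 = 7*a^3 - 108*a^2 - 217*a + 510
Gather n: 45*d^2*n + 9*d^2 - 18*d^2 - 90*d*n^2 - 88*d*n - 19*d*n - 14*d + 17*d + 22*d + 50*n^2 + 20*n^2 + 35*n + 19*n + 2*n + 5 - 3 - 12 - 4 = -9*d^2 + 25*d + n^2*(70 - 90*d) + n*(45*d^2 - 107*d + 56) - 14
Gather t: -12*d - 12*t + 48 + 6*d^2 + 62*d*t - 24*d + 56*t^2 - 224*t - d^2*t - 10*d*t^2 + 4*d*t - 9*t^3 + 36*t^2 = 6*d^2 - 36*d - 9*t^3 + t^2*(92 - 10*d) + t*(-d^2 + 66*d - 236) + 48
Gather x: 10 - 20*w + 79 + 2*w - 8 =81 - 18*w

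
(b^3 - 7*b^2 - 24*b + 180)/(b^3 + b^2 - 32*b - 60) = (b - 6)/(b + 2)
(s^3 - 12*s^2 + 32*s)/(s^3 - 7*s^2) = (s^2 - 12*s + 32)/(s*(s - 7))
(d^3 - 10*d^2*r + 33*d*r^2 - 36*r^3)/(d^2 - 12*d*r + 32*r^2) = (-d^2 + 6*d*r - 9*r^2)/(-d + 8*r)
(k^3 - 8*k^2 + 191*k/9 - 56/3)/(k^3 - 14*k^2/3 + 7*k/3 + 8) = (k - 7/3)/(k + 1)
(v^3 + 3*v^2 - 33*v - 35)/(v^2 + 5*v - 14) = (v^2 - 4*v - 5)/(v - 2)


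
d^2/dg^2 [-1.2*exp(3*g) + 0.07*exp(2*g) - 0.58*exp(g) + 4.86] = (-10.8*exp(2*g) + 0.28*exp(g) - 0.58)*exp(g)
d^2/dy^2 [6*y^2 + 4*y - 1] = 12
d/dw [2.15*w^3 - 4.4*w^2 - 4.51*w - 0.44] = 6.45*w^2 - 8.8*w - 4.51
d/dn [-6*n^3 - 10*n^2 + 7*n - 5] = -18*n^2 - 20*n + 7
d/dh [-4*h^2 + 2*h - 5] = 2 - 8*h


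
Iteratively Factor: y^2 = (y)*(y)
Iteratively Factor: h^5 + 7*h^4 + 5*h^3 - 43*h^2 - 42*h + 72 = (h + 3)*(h^4 + 4*h^3 - 7*h^2 - 22*h + 24) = (h - 1)*(h + 3)*(h^3 + 5*h^2 - 2*h - 24) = (h - 2)*(h - 1)*(h + 3)*(h^2 + 7*h + 12) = (h - 2)*(h - 1)*(h + 3)^2*(h + 4)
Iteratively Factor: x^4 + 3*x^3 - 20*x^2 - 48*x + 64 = (x - 4)*(x^3 + 7*x^2 + 8*x - 16) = (x - 4)*(x - 1)*(x^2 + 8*x + 16) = (x - 4)*(x - 1)*(x + 4)*(x + 4)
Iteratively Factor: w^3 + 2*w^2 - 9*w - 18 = (w - 3)*(w^2 + 5*w + 6) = (w - 3)*(w + 3)*(w + 2)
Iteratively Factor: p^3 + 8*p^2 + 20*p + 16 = (p + 4)*(p^2 + 4*p + 4) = (p + 2)*(p + 4)*(p + 2)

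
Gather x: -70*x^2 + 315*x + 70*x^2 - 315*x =0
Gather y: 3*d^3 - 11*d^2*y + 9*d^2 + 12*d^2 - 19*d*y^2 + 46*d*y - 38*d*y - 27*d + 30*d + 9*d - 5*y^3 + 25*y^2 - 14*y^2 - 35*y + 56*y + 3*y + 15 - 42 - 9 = 3*d^3 + 21*d^2 + 12*d - 5*y^3 + y^2*(11 - 19*d) + y*(-11*d^2 + 8*d + 24) - 36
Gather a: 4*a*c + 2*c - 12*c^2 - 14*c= 4*a*c - 12*c^2 - 12*c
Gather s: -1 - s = -s - 1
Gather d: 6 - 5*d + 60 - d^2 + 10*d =-d^2 + 5*d + 66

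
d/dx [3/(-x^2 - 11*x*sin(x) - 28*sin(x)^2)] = 3*(11*x*cos(x) + 2*x + 11*sin(x) + 28*sin(2*x))/((x + 4*sin(x))^2*(x + 7*sin(x))^2)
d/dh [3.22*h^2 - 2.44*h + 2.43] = 6.44*h - 2.44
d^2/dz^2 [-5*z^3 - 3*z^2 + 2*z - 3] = -30*z - 6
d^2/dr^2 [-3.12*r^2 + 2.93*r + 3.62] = -6.24000000000000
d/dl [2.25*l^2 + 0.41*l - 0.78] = 4.5*l + 0.41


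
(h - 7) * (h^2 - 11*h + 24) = h^3 - 18*h^2 + 101*h - 168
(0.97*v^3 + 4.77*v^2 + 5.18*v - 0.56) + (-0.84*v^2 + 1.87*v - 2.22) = 0.97*v^3 + 3.93*v^2 + 7.05*v - 2.78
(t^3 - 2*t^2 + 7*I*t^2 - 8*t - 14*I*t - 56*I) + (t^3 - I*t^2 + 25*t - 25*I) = 2*t^3 - 2*t^2 + 6*I*t^2 + 17*t - 14*I*t - 81*I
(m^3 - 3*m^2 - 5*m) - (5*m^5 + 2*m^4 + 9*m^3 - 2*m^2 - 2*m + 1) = -5*m^5 - 2*m^4 - 8*m^3 - m^2 - 3*m - 1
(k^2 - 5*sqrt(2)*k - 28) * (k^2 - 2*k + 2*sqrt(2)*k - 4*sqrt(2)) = k^4 - 3*sqrt(2)*k^3 - 2*k^3 - 48*k^2 + 6*sqrt(2)*k^2 - 56*sqrt(2)*k + 96*k + 112*sqrt(2)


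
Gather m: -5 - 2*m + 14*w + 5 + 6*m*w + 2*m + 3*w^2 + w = 6*m*w + 3*w^2 + 15*w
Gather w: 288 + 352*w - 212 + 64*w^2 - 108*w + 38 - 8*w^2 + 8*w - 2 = 56*w^2 + 252*w + 112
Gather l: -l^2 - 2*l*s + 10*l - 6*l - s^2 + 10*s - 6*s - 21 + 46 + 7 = -l^2 + l*(4 - 2*s) - s^2 + 4*s + 32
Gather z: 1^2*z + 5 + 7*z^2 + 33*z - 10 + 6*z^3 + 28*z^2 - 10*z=6*z^3 + 35*z^2 + 24*z - 5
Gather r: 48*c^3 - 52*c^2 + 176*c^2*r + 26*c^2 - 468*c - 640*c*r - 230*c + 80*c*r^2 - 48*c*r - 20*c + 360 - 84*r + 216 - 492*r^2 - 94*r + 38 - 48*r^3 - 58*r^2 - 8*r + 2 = 48*c^3 - 26*c^2 - 718*c - 48*r^3 + r^2*(80*c - 550) + r*(176*c^2 - 688*c - 186) + 616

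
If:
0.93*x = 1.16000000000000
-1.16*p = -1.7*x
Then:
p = 1.83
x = 1.25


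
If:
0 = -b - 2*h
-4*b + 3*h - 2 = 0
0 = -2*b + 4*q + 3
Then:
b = -4/11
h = 2/11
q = -41/44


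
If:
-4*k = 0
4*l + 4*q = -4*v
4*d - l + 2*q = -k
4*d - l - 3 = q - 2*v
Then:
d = 3/4 - 3*v/4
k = 0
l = 1 - 5*v/3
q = 2*v/3 - 1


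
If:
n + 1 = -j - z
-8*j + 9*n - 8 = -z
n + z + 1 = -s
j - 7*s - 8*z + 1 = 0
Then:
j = -18/11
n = -63/88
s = -18/11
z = 119/88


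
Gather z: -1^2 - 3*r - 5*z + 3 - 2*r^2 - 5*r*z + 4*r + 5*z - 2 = -2*r^2 - 5*r*z + r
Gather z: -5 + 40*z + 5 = 40*z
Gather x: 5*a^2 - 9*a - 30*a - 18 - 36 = 5*a^2 - 39*a - 54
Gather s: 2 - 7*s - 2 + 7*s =0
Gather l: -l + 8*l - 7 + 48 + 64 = 7*l + 105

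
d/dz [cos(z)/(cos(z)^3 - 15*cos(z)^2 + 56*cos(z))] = (2*cos(z) - 15)*sin(z)/(cos(z)^2 - 15*cos(z) + 56)^2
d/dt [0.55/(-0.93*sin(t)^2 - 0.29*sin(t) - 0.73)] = (1.023*sin(t) + 0.1595)*cos(t)/(0.93*sin(t)^2 + 0.29*sin(t) + 0.73)^2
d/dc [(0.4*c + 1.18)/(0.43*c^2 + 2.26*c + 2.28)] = (0.172*c^2 + 0.904*c - (0.4*c + 1.18)*(0.86*c + 2.26) + 0.912)/(0.43*c^2 + 2.26*c + 2.28)^2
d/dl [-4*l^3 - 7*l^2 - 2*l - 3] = -12*l^2 - 14*l - 2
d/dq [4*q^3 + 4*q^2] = 4*q*(3*q + 2)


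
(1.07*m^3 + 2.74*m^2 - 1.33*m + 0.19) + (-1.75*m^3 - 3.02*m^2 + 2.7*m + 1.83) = -0.68*m^3 - 0.28*m^2 + 1.37*m + 2.02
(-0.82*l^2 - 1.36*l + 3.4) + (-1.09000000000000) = -0.82*l^2 - 1.36*l + 2.31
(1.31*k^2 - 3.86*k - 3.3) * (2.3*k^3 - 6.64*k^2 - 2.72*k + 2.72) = 3.013*k^5 - 17.5764*k^4 + 14.4772*k^3 + 35.9744*k^2 - 1.5232*k - 8.976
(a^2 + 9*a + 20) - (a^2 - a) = 10*a + 20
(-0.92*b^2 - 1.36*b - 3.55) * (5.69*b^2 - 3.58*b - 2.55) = -5.2348*b^4 - 4.4448*b^3 - 12.9847*b^2 + 16.177*b + 9.0525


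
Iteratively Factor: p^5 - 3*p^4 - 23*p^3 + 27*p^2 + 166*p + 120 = (p - 4)*(p^4 + p^3 - 19*p^2 - 49*p - 30) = (p - 5)*(p - 4)*(p^3 + 6*p^2 + 11*p + 6) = (p - 5)*(p - 4)*(p + 3)*(p^2 + 3*p + 2) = (p - 5)*(p - 4)*(p + 1)*(p + 3)*(p + 2)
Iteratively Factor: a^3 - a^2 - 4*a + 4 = (a - 1)*(a^2 - 4) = (a - 2)*(a - 1)*(a + 2)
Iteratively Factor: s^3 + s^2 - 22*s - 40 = (s + 4)*(s^2 - 3*s - 10) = (s + 2)*(s + 4)*(s - 5)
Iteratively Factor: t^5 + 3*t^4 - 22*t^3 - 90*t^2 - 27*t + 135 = (t + 3)*(t^4 - 22*t^2 - 24*t + 45) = (t + 3)^2*(t^3 - 3*t^2 - 13*t + 15) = (t + 3)^3*(t^2 - 6*t + 5) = (t - 5)*(t + 3)^3*(t - 1)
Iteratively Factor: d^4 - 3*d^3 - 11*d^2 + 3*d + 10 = (d + 2)*(d^3 - 5*d^2 - d + 5) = (d - 5)*(d + 2)*(d^2 - 1) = (d - 5)*(d - 1)*(d + 2)*(d + 1)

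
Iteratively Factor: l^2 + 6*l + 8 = (l + 4)*(l + 2)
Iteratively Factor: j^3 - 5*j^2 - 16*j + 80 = (j - 5)*(j^2 - 16) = (j - 5)*(j - 4)*(j + 4)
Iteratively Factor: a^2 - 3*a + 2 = (a - 2)*(a - 1)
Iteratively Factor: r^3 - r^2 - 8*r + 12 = (r + 3)*(r^2 - 4*r + 4) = (r - 2)*(r + 3)*(r - 2)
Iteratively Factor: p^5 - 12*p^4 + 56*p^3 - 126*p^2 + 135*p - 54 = (p - 3)*(p^4 - 9*p^3 + 29*p^2 - 39*p + 18) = (p - 3)^2*(p^3 - 6*p^2 + 11*p - 6) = (p - 3)^2*(p - 1)*(p^2 - 5*p + 6) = (p - 3)^3*(p - 1)*(p - 2)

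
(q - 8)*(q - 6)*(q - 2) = q^3 - 16*q^2 + 76*q - 96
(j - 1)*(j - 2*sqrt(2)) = j^2 - 2*sqrt(2)*j - j + 2*sqrt(2)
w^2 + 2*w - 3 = (w - 1)*(w + 3)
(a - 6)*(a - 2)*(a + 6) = a^3 - 2*a^2 - 36*a + 72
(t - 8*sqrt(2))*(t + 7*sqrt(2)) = t^2 - sqrt(2)*t - 112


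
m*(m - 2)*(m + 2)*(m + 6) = m^4 + 6*m^3 - 4*m^2 - 24*m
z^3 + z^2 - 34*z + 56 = (z - 4)*(z - 2)*(z + 7)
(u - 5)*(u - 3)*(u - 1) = u^3 - 9*u^2 + 23*u - 15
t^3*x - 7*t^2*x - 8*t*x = t*(t - 8)*(t*x + x)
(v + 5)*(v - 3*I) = v^2 + 5*v - 3*I*v - 15*I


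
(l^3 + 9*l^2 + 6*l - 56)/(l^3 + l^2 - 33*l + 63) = (l^2 + 2*l - 8)/(l^2 - 6*l + 9)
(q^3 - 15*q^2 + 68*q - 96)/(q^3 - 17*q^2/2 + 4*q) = 2*(q^2 - 7*q + 12)/(q*(2*q - 1))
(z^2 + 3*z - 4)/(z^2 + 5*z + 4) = (z - 1)/(z + 1)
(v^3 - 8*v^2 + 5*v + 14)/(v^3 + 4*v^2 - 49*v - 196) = (v^2 - v - 2)/(v^2 + 11*v + 28)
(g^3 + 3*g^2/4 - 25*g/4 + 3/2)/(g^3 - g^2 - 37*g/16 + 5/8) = 4*(g + 3)/(4*g + 5)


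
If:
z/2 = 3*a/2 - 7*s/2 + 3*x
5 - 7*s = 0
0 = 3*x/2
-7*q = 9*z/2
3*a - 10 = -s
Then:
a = 65/21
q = -135/49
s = 5/7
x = 0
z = 30/7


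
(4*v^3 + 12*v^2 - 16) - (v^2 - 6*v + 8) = 4*v^3 + 11*v^2 + 6*v - 24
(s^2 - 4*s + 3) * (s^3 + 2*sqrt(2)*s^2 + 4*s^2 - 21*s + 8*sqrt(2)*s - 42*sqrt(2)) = s^5 + 2*sqrt(2)*s^4 - 34*s^3 - 68*sqrt(2)*s^2 + 96*s^2 - 63*s + 192*sqrt(2)*s - 126*sqrt(2)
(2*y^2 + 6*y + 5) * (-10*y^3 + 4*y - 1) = -20*y^5 - 60*y^4 - 42*y^3 + 22*y^2 + 14*y - 5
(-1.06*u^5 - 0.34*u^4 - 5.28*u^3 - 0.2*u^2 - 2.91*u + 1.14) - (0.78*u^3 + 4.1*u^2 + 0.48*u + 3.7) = -1.06*u^5 - 0.34*u^4 - 6.06*u^3 - 4.3*u^2 - 3.39*u - 2.56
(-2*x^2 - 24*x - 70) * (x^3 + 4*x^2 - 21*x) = -2*x^5 - 32*x^4 - 124*x^3 + 224*x^2 + 1470*x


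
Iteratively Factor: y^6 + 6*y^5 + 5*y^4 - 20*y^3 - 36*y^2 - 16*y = (y + 4)*(y^5 + 2*y^4 - 3*y^3 - 8*y^2 - 4*y) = (y - 2)*(y + 4)*(y^4 + 4*y^3 + 5*y^2 + 2*y) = (y - 2)*(y + 1)*(y + 4)*(y^3 + 3*y^2 + 2*y) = (y - 2)*(y + 1)*(y + 2)*(y + 4)*(y^2 + y) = (y - 2)*(y + 1)^2*(y + 2)*(y + 4)*(y)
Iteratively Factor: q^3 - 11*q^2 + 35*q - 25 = (q - 5)*(q^2 - 6*q + 5) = (q - 5)^2*(q - 1)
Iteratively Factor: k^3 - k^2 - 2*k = (k - 2)*(k^2 + k) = k*(k - 2)*(k + 1)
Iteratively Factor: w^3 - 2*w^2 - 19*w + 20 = (w - 1)*(w^2 - w - 20) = (w - 5)*(w - 1)*(w + 4)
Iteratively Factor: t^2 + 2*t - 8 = (t + 4)*(t - 2)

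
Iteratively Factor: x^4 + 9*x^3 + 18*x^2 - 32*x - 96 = (x - 2)*(x^3 + 11*x^2 + 40*x + 48) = (x - 2)*(x + 3)*(x^2 + 8*x + 16) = (x - 2)*(x + 3)*(x + 4)*(x + 4)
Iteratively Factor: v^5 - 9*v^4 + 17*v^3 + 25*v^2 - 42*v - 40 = (v - 5)*(v^4 - 4*v^3 - 3*v^2 + 10*v + 8) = (v - 5)*(v + 1)*(v^3 - 5*v^2 + 2*v + 8) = (v - 5)*(v + 1)^2*(v^2 - 6*v + 8) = (v - 5)*(v - 2)*(v + 1)^2*(v - 4)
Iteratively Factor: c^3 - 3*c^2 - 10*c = (c + 2)*(c^2 - 5*c) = c*(c + 2)*(c - 5)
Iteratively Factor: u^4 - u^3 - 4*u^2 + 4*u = (u - 2)*(u^3 + u^2 - 2*u) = (u - 2)*(u + 2)*(u^2 - u) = u*(u - 2)*(u + 2)*(u - 1)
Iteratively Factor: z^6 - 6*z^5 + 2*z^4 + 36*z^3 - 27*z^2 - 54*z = (z - 3)*(z^5 - 3*z^4 - 7*z^3 + 15*z^2 + 18*z) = (z - 3)^2*(z^4 - 7*z^2 - 6*z) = (z - 3)^2*(z + 1)*(z^3 - z^2 - 6*z) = z*(z - 3)^2*(z + 1)*(z^2 - z - 6) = z*(z - 3)^2*(z + 1)*(z + 2)*(z - 3)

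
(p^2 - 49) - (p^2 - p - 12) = p - 37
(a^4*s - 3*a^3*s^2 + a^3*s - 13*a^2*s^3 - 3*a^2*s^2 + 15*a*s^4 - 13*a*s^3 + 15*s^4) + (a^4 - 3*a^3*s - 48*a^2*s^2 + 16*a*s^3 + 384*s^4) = a^4*s + a^4 - 3*a^3*s^2 - 2*a^3*s - 13*a^2*s^3 - 51*a^2*s^2 + 15*a*s^4 + 3*a*s^3 + 399*s^4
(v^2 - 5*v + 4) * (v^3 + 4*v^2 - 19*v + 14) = v^5 - v^4 - 35*v^3 + 125*v^2 - 146*v + 56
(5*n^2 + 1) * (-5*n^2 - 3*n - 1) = -25*n^4 - 15*n^3 - 10*n^2 - 3*n - 1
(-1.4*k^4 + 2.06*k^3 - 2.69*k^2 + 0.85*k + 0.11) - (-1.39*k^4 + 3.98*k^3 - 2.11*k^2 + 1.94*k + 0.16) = -0.01*k^4 - 1.92*k^3 - 0.58*k^2 - 1.09*k - 0.05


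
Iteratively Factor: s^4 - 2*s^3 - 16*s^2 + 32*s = (s)*(s^3 - 2*s^2 - 16*s + 32) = s*(s - 4)*(s^2 + 2*s - 8) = s*(s - 4)*(s - 2)*(s + 4)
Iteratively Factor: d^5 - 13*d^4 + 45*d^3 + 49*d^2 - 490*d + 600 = (d - 4)*(d^4 - 9*d^3 + 9*d^2 + 85*d - 150) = (d - 5)*(d - 4)*(d^3 - 4*d^2 - 11*d + 30) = (d - 5)^2*(d - 4)*(d^2 + d - 6) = (d - 5)^2*(d - 4)*(d - 2)*(d + 3)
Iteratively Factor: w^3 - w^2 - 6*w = (w + 2)*(w^2 - 3*w) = (w - 3)*(w + 2)*(w)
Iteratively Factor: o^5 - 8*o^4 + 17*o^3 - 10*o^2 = (o - 5)*(o^4 - 3*o^3 + 2*o^2) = (o - 5)*(o - 2)*(o^3 - o^2) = o*(o - 5)*(o - 2)*(o^2 - o) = o^2*(o - 5)*(o - 2)*(o - 1)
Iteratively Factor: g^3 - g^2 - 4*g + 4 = (g + 2)*(g^2 - 3*g + 2) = (g - 1)*(g + 2)*(g - 2)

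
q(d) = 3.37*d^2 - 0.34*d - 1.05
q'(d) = 6.74*d - 0.34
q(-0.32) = -0.60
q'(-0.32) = -2.50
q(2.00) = 11.75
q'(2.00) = 13.14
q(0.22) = -0.96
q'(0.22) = 1.14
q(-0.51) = -0.00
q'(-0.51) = -3.78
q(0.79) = 0.78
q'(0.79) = 4.98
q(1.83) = 9.61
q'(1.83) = 11.99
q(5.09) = 84.53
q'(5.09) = 33.97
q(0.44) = -0.55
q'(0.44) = 2.63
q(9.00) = 268.86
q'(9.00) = 60.32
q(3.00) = 28.26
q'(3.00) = 19.88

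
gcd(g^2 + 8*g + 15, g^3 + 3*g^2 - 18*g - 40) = g + 5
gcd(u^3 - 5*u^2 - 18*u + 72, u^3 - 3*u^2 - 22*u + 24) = u^2 - 2*u - 24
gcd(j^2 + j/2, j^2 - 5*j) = j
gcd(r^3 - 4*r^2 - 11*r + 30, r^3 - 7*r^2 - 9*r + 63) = r + 3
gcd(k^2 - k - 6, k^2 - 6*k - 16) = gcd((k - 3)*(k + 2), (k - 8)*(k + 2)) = k + 2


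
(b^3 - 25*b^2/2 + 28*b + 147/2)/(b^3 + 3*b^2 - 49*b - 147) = (2*b^2 - 11*b - 21)/(2*(b^2 + 10*b + 21))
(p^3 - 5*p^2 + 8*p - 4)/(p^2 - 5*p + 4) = (p^2 - 4*p + 4)/(p - 4)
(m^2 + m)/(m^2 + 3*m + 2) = m/(m + 2)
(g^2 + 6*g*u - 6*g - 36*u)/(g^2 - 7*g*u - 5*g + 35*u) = (g^2 + 6*g*u - 6*g - 36*u)/(g^2 - 7*g*u - 5*g + 35*u)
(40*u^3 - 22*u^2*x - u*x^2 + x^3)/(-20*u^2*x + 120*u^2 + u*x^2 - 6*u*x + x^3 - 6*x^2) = (-2*u + x)/(x - 6)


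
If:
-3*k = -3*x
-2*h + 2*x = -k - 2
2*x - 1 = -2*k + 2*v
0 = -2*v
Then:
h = 11/8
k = 1/4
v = 0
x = 1/4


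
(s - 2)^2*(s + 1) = s^3 - 3*s^2 + 4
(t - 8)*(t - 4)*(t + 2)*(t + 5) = t^4 - 5*t^3 - 42*t^2 + 104*t + 320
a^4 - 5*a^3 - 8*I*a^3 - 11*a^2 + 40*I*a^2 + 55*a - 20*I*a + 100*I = (a - 5)*(a - 5*I)*(a - 4*I)*(a + I)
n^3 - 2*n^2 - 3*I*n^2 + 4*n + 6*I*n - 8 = (n - 2)*(n - 4*I)*(n + I)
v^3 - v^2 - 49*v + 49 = (v - 7)*(v - 1)*(v + 7)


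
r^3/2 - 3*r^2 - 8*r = r*(r/2 + 1)*(r - 8)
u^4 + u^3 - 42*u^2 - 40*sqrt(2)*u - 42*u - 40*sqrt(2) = (u + 1)*(u - 5*sqrt(2))*(u + sqrt(2))*(u + 4*sqrt(2))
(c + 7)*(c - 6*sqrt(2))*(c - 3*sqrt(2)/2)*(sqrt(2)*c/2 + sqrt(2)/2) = sqrt(2)*c^4/2 - 15*c^3/2 + 4*sqrt(2)*c^3 - 60*c^2 + 25*sqrt(2)*c^2/2 - 105*c/2 + 72*sqrt(2)*c + 63*sqrt(2)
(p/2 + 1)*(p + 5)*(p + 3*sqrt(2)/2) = p^3/2 + 3*sqrt(2)*p^2/4 + 7*p^2/2 + 5*p + 21*sqrt(2)*p/4 + 15*sqrt(2)/2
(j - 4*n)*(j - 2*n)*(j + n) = j^3 - 5*j^2*n + 2*j*n^2 + 8*n^3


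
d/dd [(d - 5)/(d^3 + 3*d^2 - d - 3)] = (d^3 + 3*d^2 - d - (d - 5)*(3*d^2 + 6*d - 1) - 3)/(d^3 + 3*d^2 - d - 3)^2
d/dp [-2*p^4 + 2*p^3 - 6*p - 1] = -8*p^3 + 6*p^2 - 6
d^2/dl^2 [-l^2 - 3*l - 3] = -2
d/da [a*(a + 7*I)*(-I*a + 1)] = -3*I*a^2 + 16*a + 7*I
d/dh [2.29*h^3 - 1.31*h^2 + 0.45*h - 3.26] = 6.87*h^2 - 2.62*h + 0.45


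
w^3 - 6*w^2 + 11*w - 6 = (w - 3)*(w - 2)*(w - 1)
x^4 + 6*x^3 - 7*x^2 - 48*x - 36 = (x - 3)*(x + 1)*(x + 2)*(x + 6)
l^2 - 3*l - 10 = (l - 5)*(l + 2)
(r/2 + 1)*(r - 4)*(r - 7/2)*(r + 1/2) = r^4/2 - 5*r^3/2 - 15*r^2/8 + 55*r/4 + 7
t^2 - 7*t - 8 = (t - 8)*(t + 1)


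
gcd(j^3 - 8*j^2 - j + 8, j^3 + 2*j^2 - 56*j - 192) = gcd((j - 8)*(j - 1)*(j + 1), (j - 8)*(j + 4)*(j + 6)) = j - 8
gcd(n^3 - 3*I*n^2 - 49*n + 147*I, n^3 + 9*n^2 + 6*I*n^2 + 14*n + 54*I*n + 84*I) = n + 7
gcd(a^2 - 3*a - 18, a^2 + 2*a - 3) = a + 3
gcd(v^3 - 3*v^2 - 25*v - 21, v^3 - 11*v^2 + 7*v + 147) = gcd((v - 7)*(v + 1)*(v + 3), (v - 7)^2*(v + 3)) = v^2 - 4*v - 21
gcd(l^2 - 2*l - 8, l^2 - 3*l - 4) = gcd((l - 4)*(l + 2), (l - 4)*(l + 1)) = l - 4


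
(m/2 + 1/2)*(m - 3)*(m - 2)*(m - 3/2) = m^4/2 - 11*m^3/4 + 7*m^2/2 + 9*m/4 - 9/2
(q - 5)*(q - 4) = q^2 - 9*q + 20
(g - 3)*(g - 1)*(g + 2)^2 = g^4 - 9*g^2 - 4*g + 12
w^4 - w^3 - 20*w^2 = w^2*(w - 5)*(w + 4)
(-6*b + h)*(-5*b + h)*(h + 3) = 30*b^2*h + 90*b^2 - 11*b*h^2 - 33*b*h + h^3 + 3*h^2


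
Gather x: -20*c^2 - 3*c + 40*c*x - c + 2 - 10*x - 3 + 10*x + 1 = -20*c^2 + 40*c*x - 4*c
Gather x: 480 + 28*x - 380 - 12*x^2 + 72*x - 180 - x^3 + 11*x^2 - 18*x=-x^3 - x^2 + 82*x - 80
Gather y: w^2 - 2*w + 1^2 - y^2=w^2 - 2*w - y^2 + 1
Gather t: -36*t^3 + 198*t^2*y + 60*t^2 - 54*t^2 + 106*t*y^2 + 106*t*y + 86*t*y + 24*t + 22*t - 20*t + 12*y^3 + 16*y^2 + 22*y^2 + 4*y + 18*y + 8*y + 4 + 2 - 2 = -36*t^3 + t^2*(198*y + 6) + t*(106*y^2 + 192*y + 26) + 12*y^3 + 38*y^2 + 30*y + 4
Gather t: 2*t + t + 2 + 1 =3*t + 3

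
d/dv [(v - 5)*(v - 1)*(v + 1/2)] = 3*v^2 - 11*v + 2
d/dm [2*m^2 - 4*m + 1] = 4*m - 4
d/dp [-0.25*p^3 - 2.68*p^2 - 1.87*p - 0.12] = -0.75*p^2 - 5.36*p - 1.87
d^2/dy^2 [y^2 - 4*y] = 2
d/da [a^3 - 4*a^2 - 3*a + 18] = 3*a^2 - 8*a - 3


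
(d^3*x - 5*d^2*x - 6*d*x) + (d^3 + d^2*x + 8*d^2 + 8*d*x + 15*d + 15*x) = d^3*x + d^3 - 4*d^2*x + 8*d^2 + 2*d*x + 15*d + 15*x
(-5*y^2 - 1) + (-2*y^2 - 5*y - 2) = -7*y^2 - 5*y - 3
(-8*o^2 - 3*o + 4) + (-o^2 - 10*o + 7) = -9*o^2 - 13*o + 11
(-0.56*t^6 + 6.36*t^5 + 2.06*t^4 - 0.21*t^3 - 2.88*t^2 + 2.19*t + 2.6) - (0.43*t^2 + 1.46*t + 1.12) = -0.56*t^6 + 6.36*t^5 + 2.06*t^4 - 0.21*t^3 - 3.31*t^2 + 0.73*t + 1.48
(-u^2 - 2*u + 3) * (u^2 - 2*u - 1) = -u^4 + 8*u^2 - 4*u - 3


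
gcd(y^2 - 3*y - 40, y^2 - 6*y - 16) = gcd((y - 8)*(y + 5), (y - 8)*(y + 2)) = y - 8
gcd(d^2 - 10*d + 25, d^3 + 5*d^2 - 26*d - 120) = d - 5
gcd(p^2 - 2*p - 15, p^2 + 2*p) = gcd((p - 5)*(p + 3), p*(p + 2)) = 1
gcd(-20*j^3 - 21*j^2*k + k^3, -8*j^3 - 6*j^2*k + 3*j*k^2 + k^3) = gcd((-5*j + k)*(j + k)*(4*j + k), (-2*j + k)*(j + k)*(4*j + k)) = 4*j^2 + 5*j*k + k^2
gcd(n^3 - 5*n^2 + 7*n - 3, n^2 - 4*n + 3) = n^2 - 4*n + 3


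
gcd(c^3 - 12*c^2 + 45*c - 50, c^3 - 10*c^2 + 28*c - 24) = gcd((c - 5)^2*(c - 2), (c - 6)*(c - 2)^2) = c - 2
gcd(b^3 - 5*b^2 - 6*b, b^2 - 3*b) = b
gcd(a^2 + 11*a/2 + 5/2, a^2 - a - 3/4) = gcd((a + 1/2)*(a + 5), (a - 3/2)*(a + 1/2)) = a + 1/2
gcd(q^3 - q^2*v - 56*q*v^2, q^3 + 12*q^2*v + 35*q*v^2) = q^2 + 7*q*v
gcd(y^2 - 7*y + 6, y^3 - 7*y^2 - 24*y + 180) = y - 6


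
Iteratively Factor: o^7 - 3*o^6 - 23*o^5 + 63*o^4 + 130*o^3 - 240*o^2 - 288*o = (o)*(o^6 - 3*o^5 - 23*o^4 + 63*o^3 + 130*o^2 - 240*o - 288) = o*(o + 4)*(o^5 - 7*o^4 + 5*o^3 + 43*o^2 - 42*o - 72) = o*(o + 1)*(o + 4)*(o^4 - 8*o^3 + 13*o^2 + 30*o - 72) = o*(o - 3)*(o + 1)*(o + 4)*(o^3 - 5*o^2 - 2*o + 24) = o*(o - 3)*(o + 1)*(o + 2)*(o + 4)*(o^2 - 7*o + 12) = o*(o - 4)*(o - 3)*(o + 1)*(o + 2)*(o + 4)*(o - 3)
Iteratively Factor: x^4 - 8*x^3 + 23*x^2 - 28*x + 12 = (x - 1)*(x^3 - 7*x^2 + 16*x - 12) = (x - 2)*(x - 1)*(x^2 - 5*x + 6) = (x - 2)^2*(x - 1)*(x - 3)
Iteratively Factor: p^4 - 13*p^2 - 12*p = (p - 4)*(p^3 + 4*p^2 + 3*p) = (p - 4)*(p + 1)*(p^2 + 3*p) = p*(p - 4)*(p + 1)*(p + 3)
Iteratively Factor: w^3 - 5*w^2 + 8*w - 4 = (w - 2)*(w^2 - 3*w + 2) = (w - 2)*(w - 1)*(w - 2)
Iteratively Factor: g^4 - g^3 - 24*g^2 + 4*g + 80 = (g + 4)*(g^3 - 5*g^2 - 4*g + 20) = (g - 2)*(g + 4)*(g^2 - 3*g - 10) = (g - 2)*(g + 2)*(g + 4)*(g - 5)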